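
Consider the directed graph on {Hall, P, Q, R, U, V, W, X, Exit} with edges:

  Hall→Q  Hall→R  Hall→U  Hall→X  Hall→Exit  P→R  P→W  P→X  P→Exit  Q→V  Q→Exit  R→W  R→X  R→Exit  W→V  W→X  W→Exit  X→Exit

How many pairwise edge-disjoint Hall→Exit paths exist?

4

Assign every edge capacity 1; by Menger, the answer equals the max flow.
Path Hall→Exit (+1); total 1.
Path Hall→Q→Exit (+1); total 2.
Path Hall→R→Exit (+1); total 3.
Path Hall→X→Exit (+1); total 4.
No residual Hall→Exit path; max flow = 4.
Certifying cut of size 4: {Hall→Exit, Hall→Q, Hall→R, Hall→X}.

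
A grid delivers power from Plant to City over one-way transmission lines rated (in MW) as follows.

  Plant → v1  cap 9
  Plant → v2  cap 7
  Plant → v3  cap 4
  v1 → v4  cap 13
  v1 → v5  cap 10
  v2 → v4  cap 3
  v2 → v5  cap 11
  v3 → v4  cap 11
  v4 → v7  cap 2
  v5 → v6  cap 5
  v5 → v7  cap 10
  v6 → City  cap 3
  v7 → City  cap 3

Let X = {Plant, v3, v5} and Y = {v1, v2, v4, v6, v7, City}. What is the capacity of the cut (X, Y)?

42

Edges leaving {Plant, v3, v5}: Plant→v1 (9), Plant→v2 (7), v3→v4 (11), v5→v6 (5), v5→v7 (10).
Cut capacity = 9 + 7 + 11 + 5 + 10 = 42.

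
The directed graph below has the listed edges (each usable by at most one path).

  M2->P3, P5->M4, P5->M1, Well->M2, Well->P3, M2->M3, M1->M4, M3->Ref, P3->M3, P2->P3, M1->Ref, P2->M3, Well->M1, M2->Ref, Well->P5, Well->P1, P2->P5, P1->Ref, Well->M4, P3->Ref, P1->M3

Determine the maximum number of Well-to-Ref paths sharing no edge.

Assign every edge capacity 1; by Menger, the answer equals the max flow.
Path Well→M1→Ref (+1); total 1.
Path Well→P1→Ref (+1); total 2.
Path Well→M2→Ref (+1); total 3.
Path Well→P3→Ref (+1); total 4.
No residual Well→Ref path; max flow = 4.
Certifying cut of size 4: {M1→Ref, Well→M2, Well→P1, Well→P3}.

4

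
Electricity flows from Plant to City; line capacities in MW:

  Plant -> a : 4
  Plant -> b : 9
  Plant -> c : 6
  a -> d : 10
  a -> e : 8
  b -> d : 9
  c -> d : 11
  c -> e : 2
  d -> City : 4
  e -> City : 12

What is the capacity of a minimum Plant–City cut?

Augment Plant→a→d→City: bottleneck 4, flow now 4.
Augment Plant→c→e→City: bottleneck 2, flow now 6.
Augment Plant→b→d→a→e→City: bottleneck 4, flow now 10. (uses reverse residual edge)
No augmenting path remains; maximum flow = 10.
By max-flow min-cut, the minimum cut capacity equals the max flow.
In the residual graph, reachable from Plant: {Plant, b, c, d}.
Min-cut edges: Plant→a (4), c→e (2), d→City (4); capacity 4 + 2 + 4 = 10.

10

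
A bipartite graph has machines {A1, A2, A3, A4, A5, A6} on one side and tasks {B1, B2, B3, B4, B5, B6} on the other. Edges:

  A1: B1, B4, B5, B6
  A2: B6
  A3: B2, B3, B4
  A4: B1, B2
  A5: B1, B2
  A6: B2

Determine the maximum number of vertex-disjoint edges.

5

Unit-capacity flow: source→left, listed edges, right→sink; max matching = max flow.
Augmenting path A1→B1 (+1); matched 1.
Augmenting path A2→B6 (+1); matched 2.
Augmenting path A3→B2 (+1); matched 3.
Augmenting path A4→B1→A1→B4 (+1); matched 4.
Augmenting path A5→B2→A3→B3 (+1); matched 5.
No augmenting path remains; maximum matching = 5.
König certificate: {A1, A2, A3, B1, B2} is a vertex cover of size 5 (every listed pair touches it), so no matching can be larger.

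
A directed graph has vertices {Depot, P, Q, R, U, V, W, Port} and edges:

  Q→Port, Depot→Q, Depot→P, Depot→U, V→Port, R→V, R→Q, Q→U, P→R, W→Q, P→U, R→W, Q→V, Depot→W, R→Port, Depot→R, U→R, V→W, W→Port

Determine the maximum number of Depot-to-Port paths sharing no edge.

4

Assign every edge capacity 1; by Menger, the answer equals the max flow.
Path Depot→Q→Port (+1); total 1.
Path Depot→R→Port (+1); total 2.
Path Depot→W→Port (+1); total 3.
Path Depot→P→R→V→Port (+1); total 4.
No residual Depot→Port path; max flow = 4.
Certifying cut of size 4: {Q→Port, R→Port, V→Port, W→Port}.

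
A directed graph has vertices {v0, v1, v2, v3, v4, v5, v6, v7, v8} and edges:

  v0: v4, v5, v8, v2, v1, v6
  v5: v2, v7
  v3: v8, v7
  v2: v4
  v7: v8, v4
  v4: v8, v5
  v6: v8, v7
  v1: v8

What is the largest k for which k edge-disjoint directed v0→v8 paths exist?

5

Assign every edge capacity 1; by Menger, the answer equals the max flow.
Path v0→v8 (+1); total 1.
Path v0→v1→v8 (+1); total 2.
Path v0→v4→v8 (+1); total 3.
Path v0→v6→v8 (+1); total 4.
Path v0→v5→v7→v8 (+1); total 5.
No residual v0→v8 path; max flow = 5.
Certifying cut of size 5: {v0→v1, v0→v6, v0→v8, v4→v8, v5→v7}.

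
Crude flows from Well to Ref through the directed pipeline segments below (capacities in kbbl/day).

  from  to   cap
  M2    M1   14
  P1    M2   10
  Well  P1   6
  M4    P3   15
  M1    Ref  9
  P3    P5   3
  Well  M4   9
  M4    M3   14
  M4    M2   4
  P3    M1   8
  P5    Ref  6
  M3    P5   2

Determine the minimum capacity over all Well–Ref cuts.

Augment Well→M4→M3→P5→Ref: bottleneck 2, flow now 2.
Augment Well→M4→P3→P5→Ref: bottleneck 3, flow now 5.
Augment Well→M4→P3→M1→Ref: bottleneck 4, flow now 9.
Augment Well→P1→M2→M1→Ref: bottleneck 5, flow now 14.
No augmenting path remains; maximum flow = 14.
By max-flow min-cut, the minimum cut capacity equals the max flow.
In the residual graph, reachable from Well: {Well, M4, P1, M3, P3, M2, M1}.
Min-cut edges: M3→P5 (2), P3→P5 (3), M1→Ref (9); capacity 2 + 3 + 9 = 14.

14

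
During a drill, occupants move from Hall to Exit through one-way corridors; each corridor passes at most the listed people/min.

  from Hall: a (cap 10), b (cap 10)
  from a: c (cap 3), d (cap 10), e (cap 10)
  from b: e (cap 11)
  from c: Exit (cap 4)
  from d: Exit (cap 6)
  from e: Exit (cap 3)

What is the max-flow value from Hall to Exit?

12

Augment Hall→a→c→Exit: bottleneck 3, flow now 3.
Augment Hall→a→d→Exit: bottleneck 6, flow now 9.
Augment Hall→a→e→Exit: bottleneck 1, flow now 10.
Augment Hall→b→e→Exit: bottleneck 2, flow now 12.
No augmenting path remains; maximum flow = 12.
In the residual graph, reachable from Hall: {Hall, a, b, d, e}.
Min-cut edges: a→c (3), d→Exit (6), e→Exit (3); capacity 3 + 6 + 3 = 12.
This cut is saturated, so no flow can exceed 12.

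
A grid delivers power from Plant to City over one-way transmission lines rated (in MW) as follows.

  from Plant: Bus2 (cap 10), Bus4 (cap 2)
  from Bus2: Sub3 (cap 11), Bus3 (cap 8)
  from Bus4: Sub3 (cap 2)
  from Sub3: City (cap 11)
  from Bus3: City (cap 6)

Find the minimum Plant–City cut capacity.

12

Augment Plant→Bus2→Sub3→City: bottleneck 10, flow now 10.
Augment Plant→Bus4→Sub3→City: bottleneck 1, flow now 11.
Augment Plant→Bus4→Sub3→Bus2→Bus3→City: bottleneck 1, flow now 12. (uses reverse residual edge)
No augmenting path remains; maximum flow = 12.
By max-flow min-cut, the minimum cut capacity equals the max flow.
In the residual graph, reachable from Plant: {Plant}.
Min-cut edges: Plant→Bus2 (10), Plant→Bus4 (2); capacity 10 + 2 = 12.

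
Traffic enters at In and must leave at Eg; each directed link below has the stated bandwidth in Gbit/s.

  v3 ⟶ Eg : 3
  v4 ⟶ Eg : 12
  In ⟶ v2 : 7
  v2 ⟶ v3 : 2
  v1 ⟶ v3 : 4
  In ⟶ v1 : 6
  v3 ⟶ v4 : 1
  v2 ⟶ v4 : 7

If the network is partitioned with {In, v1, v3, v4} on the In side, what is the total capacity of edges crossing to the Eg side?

Edges leaving {In, v1, v3, v4}: In→v2 (7), v3→Eg (3), v4→Eg (12).
Cut capacity = 7 + 3 + 12 = 22.

22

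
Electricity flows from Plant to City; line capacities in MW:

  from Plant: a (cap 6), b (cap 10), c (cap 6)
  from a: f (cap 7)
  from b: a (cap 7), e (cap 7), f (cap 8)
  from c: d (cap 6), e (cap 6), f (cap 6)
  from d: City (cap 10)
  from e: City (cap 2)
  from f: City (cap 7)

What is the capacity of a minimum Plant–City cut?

15

Augment Plant→a→f→City: bottleneck 6, flow now 6.
Augment Plant→b→e→City: bottleneck 2, flow now 8.
Augment Plant→b→f→City: bottleneck 1, flow now 9.
Augment Plant→c→d→City: bottleneck 6, flow now 15.
No augmenting path remains; maximum flow = 15.
By max-flow min-cut, the minimum cut capacity equals the max flow.
In the residual graph, reachable from Plant: {Plant, a, b, e, f}.
Min-cut edges: Plant→c (6), e→City (2), f→City (7); capacity 6 + 2 + 7 = 15.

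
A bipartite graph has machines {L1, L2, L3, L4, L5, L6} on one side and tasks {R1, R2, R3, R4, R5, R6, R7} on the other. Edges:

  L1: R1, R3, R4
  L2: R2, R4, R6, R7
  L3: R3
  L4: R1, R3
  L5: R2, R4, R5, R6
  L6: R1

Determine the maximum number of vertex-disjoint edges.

5

Unit-capacity flow: source→left, listed edges, right→sink; max matching = max flow.
Augmenting path L1→R1 (+1); matched 1.
Augmenting path L2→R2 (+1); matched 2.
Augmenting path L3→R3 (+1); matched 3.
Augmenting path L5→R4 (+1); matched 4.
Augmenting path L4→R1→L1→R4→L5→R5 (+1); matched 5.
No augmenting path remains; maximum matching = 5.
König certificate: {L1, L2, L5, R1, R3} is a vertex cover of size 5 (every listed pair touches it), so no matching can be larger.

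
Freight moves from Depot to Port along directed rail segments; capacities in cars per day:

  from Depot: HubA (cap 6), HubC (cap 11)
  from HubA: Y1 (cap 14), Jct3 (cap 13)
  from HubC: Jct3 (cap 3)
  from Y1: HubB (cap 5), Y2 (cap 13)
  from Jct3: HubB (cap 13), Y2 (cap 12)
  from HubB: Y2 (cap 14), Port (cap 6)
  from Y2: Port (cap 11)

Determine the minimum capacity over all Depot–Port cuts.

Augment Depot→HubA→Y1→HubB→Port: bottleneck 5, flow now 5.
Augment Depot→HubA→Y1→Y2→Port: bottleneck 1, flow now 6.
Augment Depot→HubC→Jct3→HubB→Port: bottleneck 1, flow now 7.
Augment Depot→HubC→Jct3→Y2→Port: bottleneck 2, flow now 9.
No augmenting path remains; maximum flow = 9.
By max-flow min-cut, the minimum cut capacity equals the max flow.
In the residual graph, reachable from Depot: {Depot, HubC}.
Min-cut edges: Depot→HubA (6), HubC→Jct3 (3); capacity 6 + 3 = 9.

9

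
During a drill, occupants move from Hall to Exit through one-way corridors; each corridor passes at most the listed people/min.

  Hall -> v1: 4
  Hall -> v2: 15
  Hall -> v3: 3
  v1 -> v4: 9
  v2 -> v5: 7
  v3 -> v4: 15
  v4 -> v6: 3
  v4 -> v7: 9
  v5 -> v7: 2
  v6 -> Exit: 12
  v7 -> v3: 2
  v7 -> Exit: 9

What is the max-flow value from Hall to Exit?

9

Augment Hall→v1→v4→v6→Exit: bottleneck 3, flow now 3.
Augment Hall→v1→v4→v7→Exit: bottleneck 1, flow now 4.
Augment Hall→v2→v5→v7→Exit: bottleneck 2, flow now 6.
Augment Hall→v3→v4→v7→Exit: bottleneck 3, flow now 9.
No augmenting path remains; maximum flow = 9.
In the residual graph, reachable from Hall: {Hall, v2, v5}.
Min-cut edges: Hall→v1 (4), Hall→v3 (3), v5→v7 (2); capacity 4 + 3 + 2 = 9.
This cut is saturated, so no flow can exceed 9.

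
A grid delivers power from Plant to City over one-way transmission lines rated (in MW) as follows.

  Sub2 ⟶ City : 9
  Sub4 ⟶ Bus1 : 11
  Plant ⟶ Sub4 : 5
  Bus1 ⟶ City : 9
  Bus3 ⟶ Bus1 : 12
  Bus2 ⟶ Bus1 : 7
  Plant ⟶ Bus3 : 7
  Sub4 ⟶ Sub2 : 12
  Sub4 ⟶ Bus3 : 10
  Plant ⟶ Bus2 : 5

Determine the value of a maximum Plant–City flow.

Augment Plant→Bus2→Bus1→City: bottleneck 5, flow now 5.
Augment Plant→Bus3→Bus1→City: bottleneck 4, flow now 9.
Augment Plant→Sub4→Sub2→City: bottleneck 5, flow now 14.
No augmenting path remains; maximum flow = 14.
In the residual graph, reachable from Plant: {Plant, Bus2, Bus3, Bus1}.
Min-cut edges: Plant→Sub4 (5), Bus1→City (9); capacity 5 + 9 = 14.
This cut is saturated, so no flow can exceed 14.

14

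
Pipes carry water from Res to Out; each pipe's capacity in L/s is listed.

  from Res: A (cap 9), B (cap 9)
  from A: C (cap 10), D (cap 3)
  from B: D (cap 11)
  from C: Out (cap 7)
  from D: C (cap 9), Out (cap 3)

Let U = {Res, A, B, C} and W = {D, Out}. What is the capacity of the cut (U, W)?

Edges leaving {Res, A, B, C}: A→D (3), B→D (11), C→Out (7).
Cut capacity = 3 + 11 + 7 = 21.

21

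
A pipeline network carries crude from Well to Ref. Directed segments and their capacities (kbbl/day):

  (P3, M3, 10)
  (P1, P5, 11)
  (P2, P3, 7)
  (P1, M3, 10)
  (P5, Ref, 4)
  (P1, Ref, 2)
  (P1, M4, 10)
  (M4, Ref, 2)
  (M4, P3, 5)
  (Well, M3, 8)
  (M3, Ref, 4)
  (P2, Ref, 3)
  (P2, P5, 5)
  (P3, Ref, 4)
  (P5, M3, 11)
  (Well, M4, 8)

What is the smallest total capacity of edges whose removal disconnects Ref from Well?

10

Augment Well→M4→Ref: bottleneck 2, flow now 2.
Augment Well→M3→Ref: bottleneck 4, flow now 6.
Augment Well→M4→P3→Ref: bottleneck 4, flow now 10.
No augmenting path remains; maximum flow = 10.
By max-flow min-cut, the minimum cut capacity equals the max flow.
In the residual graph, reachable from Well: {Well, M4, P3, M3}.
Min-cut edges: M4→Ref (2), P3→Ref (4), M3→Ref (4); capacity 2 + 4 + 4 = 10.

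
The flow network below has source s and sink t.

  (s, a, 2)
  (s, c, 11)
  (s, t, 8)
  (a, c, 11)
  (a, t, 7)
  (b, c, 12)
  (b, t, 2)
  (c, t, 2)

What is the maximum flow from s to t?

Augment s→t: bottleneck 8, flow now 8.
Augment s→a→t: bottleneck 2, flow now 10.
Augment s→c→t: bottleneck 2, flow now 12.
No augmenting path remains; maximum flow = 12.
In the residual graph, reachable from s: {s, c}.
Min-cut edges: s→a (2), s→t (8), c→t (2); capacity 2 + 8 + 2 = 12.
This cut is saturated, so no flow can exceed 12.

12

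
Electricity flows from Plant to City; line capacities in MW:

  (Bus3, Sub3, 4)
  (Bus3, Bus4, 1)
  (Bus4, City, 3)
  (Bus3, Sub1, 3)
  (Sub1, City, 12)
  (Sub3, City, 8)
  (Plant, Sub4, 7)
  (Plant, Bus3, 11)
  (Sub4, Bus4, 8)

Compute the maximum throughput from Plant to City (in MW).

10

Augment Plant→Sub4→Bus4→City: bottleneck 3, flow now 3.
Augment Plant→Bus3→Sub3→City: bottleneck 4, flow now 7.
Augment Plant→Bus3→Sub1→City: bottleneck 3, flow now 10.
No augmenting path remains; maximum flow = 10.
In the residual graph, reachable from Plant: {Plant, Sub4, Bus3, Bus4}.
Min-cut edges: Bus3→Sub3 (4), Bus3→Sub1 (3), Bus4→City (3); capacity 4 + 3 + 3 = 10.
This cut is saturated, so no flow can exceed 10.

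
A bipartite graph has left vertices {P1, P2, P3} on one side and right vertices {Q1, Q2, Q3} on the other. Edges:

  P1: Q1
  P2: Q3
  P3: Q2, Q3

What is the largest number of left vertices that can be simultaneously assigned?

Unit-capacity flow: source→left, listed edges, right→sink; max matching = max flow.
Augmenting path P1→Q1 (+1); matched 1.
Augmenting path P2→Q3 (+1); matched 2.
Augmenting path P3→Q2 (+1); matched 3.
No augmenting path remains; maximum matching = 3.
König certificate: {P1, P2, P3} is a vertex cover of size 3 (every listed pair touches it), so no matching can be larger.

3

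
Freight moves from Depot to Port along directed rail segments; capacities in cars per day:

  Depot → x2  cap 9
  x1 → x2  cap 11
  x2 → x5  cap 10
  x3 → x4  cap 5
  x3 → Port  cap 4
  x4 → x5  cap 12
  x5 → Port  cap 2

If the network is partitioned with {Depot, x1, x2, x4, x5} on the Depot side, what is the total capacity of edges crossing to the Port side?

Edges leaving {Depot, x1, x2, x4, x5}: x5→Port (2).
Cut capacity = 2 = 2.

2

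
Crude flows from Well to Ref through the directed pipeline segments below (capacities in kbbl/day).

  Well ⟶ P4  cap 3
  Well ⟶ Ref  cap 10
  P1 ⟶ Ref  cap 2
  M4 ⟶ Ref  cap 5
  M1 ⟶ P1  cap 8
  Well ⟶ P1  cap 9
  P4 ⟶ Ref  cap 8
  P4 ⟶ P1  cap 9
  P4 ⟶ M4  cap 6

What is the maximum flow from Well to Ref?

15

Augment Well→Ref: bottleneck 10, flow now 10.
Augment Well→P4→Ref: bottleneck 3, flow now 13.
Augment Well→P1→Ref: bottleneck 2, flow now 15.
No augmenting path remains; maximum flow = 15.
In the residual graph, reachable from Well: {Well, P1}.
Min-cut edges: Well→P4 (3), Well→Ref (10), P1→Ref (2); capacity 3 + 10 + 2 = 15.
This cut is saturated, so no flow can exceed 15.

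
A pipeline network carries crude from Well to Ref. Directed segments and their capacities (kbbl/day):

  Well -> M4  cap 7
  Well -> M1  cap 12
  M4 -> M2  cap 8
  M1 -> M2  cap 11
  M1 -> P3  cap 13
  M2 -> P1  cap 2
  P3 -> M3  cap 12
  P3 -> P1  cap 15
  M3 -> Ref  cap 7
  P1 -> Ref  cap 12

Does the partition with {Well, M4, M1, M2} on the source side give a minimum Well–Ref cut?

No — its capacity is 15, but the minimum cut has capacity 14.

Given cut capacity: 13 + 2 = 15.
Augment Well→M4→M2→P1→Ref: bottleneck 2, flow now 2.
Augment Well→M1→P3→M3→Ref: bottleneck 7, flow now 9.
Augment Well→M1→P3→P1→Ref: bottleneck 5, flow now 14.
No augmenting path remains; maximum flow = 14.
In the residual graph, reachable from Well: {Well, M4, M2}.
Min-cut edges: Well→M1 (12), M2→P1 (2); capacity 12 + 2 = 14.
Cut capacity 15 exceeds the max flow 14, so it is not minimum.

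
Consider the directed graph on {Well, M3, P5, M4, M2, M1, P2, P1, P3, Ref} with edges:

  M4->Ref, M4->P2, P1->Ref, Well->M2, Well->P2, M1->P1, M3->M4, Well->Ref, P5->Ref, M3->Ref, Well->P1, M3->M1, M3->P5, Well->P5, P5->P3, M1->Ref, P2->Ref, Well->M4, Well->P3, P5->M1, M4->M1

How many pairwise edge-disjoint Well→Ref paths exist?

5

Assign every edge capacity 1; by Menger, the answer equals the max flow.
Path Well→Ref (+1); total 1.
Path Well→P5→Ref (+1); total 2.
Path Well→M4→Ref (+1); total 3.
Path Well→P2→Ref (+1); total 4.
Path Well→P1→Ref (+1); total 5.
No residual Well→Ref path; max flow = 5.
Certifying cut of size 5: {Well→M4, Well→P1, Well→P2, Well→P5, Well→Ref}.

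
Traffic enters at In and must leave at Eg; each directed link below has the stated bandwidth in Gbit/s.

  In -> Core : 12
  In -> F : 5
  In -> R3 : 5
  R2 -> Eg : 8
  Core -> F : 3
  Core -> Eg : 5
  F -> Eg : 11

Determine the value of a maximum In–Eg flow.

13

Augment In→Core→Eg: bottleneck 5, flow now 5.
Augment In→F→Eg: bottleneck 5, flow now 10.
Augment In→Core→F→Eg: bottleneck 3, flow now 13.
No augmenting path remains; maximum flow = 13.
In the residual graph, reachable from In: {In, Core, R3}.
Min-cut edges: In→F (5), Core→F (3), Core→Eg (5); capacity 5 + 3 + 5 = 13.
This cut is saturated, so no flow can exceed 13.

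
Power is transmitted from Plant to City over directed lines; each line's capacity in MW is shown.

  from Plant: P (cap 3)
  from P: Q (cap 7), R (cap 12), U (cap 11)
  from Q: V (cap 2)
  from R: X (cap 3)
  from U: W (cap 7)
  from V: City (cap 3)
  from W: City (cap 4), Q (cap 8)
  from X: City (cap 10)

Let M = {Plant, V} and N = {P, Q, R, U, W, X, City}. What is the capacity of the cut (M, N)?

Edges leaving {Plant, V}: Plant→P (3), V→City (3).
Cut capacity = 3 + 3 = 6.

6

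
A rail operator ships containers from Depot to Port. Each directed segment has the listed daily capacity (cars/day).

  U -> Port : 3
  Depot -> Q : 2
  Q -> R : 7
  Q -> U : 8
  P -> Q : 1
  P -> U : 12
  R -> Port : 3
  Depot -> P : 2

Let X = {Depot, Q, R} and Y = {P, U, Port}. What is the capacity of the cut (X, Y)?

Edges leaving {Depot, Q, R}: Depot→P (2), Q→U (8), R→Port (3).
Cut capacity = 2 + 8 + 3 = 13.

13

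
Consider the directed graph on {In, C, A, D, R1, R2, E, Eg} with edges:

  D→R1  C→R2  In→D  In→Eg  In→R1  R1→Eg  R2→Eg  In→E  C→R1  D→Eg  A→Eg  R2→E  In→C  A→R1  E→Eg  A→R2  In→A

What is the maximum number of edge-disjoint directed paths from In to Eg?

Assign every edge capacity 1; by Menger, the answer equals the max flow.
Path In→Eg (+1); total 1.
Path In→A→Eg (+1); total 2.
Path In→D→Eg (+1); total 3.
Path In→R1→Eg (+1); total 4.
Path In→E→Eg (+1); total 5.
Path In→C→R2→Eg (+1); total 6.
No residual In→Eg path; max flow = 6.
Certifying cut of size 6: {In→A, In→C, In→D, In→E, In→Eg, In→R1}.

6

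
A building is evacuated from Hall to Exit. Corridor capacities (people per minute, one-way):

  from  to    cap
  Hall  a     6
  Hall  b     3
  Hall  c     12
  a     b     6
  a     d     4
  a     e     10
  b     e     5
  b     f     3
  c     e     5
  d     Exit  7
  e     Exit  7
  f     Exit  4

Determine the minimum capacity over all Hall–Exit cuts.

14

Augment Hall→a→d→Exit: bottleneck 4, flow now 4.
Augment Hall→a→e→Exit: bottleneck 2, flow now 6.
Augment Hall→b→e→Exit: bottleneck 3, flow now 9.
Augment Hall→c→e→Exit: bottleneck 2, flow now 11.
Augment Hall→c→e→b→f→Exit: bottleneck 3, flow now 14. (uses reverse residual edge)
No augmenting path remains; maximum flow = 14.
By max-flow min-cut, the minimum cut capacity equals the max flow.
In the residual graph, reachable from Hall: {Hall, c}.
Min-cut edges: Hall→a (6), Hall→b (3), c→e (5); capacity 6 + 3 + 5 = 14.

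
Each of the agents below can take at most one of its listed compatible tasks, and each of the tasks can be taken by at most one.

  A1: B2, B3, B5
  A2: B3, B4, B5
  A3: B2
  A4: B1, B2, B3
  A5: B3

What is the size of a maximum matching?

5

Unit-capacity flow: source→left, listed edges, right→sink; max matching = max flow.
Augmenting path A1→B2 (+1); matched 1.
Augmenting path A2→B3 (+1); matched 2.
Augmenting path A4→B1 (+1); matched 3.
Augmenting path A3→B2→A1→B5 (+1); matched 4.
Augmenting path A5→B3→A2→B4 (+1); matched 5.
No augmenting path remains; maximum matching = 5.
König certificate: {A1, A2, A3, A4, A5} is a vertex cover of size 5 (every listed pair touches it), so no matching can be larger.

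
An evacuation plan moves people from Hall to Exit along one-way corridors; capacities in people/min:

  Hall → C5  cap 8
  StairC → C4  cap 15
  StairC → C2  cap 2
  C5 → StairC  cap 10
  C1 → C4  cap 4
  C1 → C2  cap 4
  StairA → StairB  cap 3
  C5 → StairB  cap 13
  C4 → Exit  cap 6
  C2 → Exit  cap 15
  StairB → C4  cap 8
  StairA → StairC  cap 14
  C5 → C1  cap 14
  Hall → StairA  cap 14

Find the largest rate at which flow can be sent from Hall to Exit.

12

Augment Hall→StairA→StairB→C4→Exit: bottleneck 3, flow now 3.
Augment Hall→StairA→StairC→C4→Exit: bottleneck 3, flow now 6.
Augment Hall→StairA→StairC→C2→Exit: bottleneck 2, flow now 8.
Augment Hall→C5→C1→C2→Exit: bottleneck 4, flow now 12.
No augmenting path remains; maximum flow = 12.
In the residual graph, reachable from Hall: {Hall, StairA, C5, C1, StairB, StairC, C4}.
Min-cut edges: C1→C2 (4), StairC→C2 (2), C4→Exit (6); capacity 4 + 2 + 6 = 12.
This cut is saturated, so no flow can exceed 12.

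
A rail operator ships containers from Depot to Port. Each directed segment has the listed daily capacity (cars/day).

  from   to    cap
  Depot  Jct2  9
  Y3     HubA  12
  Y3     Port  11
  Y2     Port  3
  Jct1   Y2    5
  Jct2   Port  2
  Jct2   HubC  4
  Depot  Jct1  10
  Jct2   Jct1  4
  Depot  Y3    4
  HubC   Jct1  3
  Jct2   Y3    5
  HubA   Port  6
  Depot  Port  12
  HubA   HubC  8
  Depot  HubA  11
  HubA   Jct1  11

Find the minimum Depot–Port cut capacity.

32

Augment Depot→Port: bottleneck 12, flow now 12.
Augment Depot→Y3→Port: bottleneck 4, flow now 16.
Augment Depot→Jct2→Port: bottleneck 2, flow now 18.
Augment Depot→HubA→Port: bottleneck 6, flow now 24.
Augment Depot→Jct2→Y3→Port: bottleneck 5, flow now 29.
Augment Depot→Jct1→Y2→Port: bottleneck 3, flow now 32.
No augmenting path remains; maximum flow = 32.
By max-flow min-cut, the minimum cut capacity equals the max flow.
In the residual graph, reachable from Depot: {Depot, Jct2, HubA, HubC, Jct1, Y2}.
Min-cut edges: Depot→Y3 (4), Depot→Port (12), Jct2→Y3 (5), Jct2→Port (2), HubA→Port (6), Y2→Port (3); capacity 4 + 12 + 5 + 2 + 6 + 3 = 32.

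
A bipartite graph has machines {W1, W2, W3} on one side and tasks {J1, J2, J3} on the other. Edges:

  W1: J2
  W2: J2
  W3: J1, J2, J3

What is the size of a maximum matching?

2

Unit-capacity flow: source→left, listed edges, right→sink; max matching = max flow.
Augmenting path W1→J2 (+1); matched 1.
Augmenting path W3→J1 (+1); matched 2.
No augmenting path remains; maximum matching = 2.
König certificate: {W3, J2} is a vertex cover of size 2 (every listed pair touches it), so no matching can be larger.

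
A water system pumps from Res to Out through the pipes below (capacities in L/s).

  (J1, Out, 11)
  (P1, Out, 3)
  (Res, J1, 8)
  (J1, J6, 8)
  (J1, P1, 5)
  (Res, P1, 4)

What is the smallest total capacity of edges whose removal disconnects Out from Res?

Augment Res→J1→Out: bottleneck 8, flow now 8.
Augment Res→P1→Out: bottleneck 3, flow now 11.
No augmenting path remains; maximum flow = 11.
By max-flow min-cut, the minimum cut capacity equals the max flow.
In the residual graph, reachable from Res: {Res, P1}.
Min-cut edges: Res→J1 (8), P1→Out (3); capacity 8 + 3 = 11.

11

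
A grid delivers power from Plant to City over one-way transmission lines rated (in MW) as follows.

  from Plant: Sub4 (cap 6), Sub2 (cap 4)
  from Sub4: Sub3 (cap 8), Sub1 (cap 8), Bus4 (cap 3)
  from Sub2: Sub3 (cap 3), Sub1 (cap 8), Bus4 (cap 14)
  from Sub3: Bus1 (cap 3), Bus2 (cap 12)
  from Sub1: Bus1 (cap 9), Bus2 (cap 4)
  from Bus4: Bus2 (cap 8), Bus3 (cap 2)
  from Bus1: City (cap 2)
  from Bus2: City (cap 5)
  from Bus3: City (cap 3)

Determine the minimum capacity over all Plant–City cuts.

Augment Plant→Sub4→Sub3→Bus1→City: bottleneck 2, flow now 2.
Augment Plant→Sub4→Sub3→Bus2→City: bottleneck 4, flow now 6.
Augment Plant→Sub2→Sub3→Bus2→City: bottleneck 1, flow now 7.
Augment Plant→Sub2→Bus4→Bus3→City: bottleneck 2, flow now 9.
No augmenting path remains; maximum flow = 9.
By max-flow min-cut, the minimum cut capacity equals the max flow.
In the residual graph, reachable from Plant: {Plant, Sub4, Sub2, Sub3, Sub1, Bus4, Bus1, Bus2}.
Min-cut edges: Bus4→Bus3 (2), Bus1→City (2), Bus2→City (5); capacity 2 + 2 + 5 = 9.

9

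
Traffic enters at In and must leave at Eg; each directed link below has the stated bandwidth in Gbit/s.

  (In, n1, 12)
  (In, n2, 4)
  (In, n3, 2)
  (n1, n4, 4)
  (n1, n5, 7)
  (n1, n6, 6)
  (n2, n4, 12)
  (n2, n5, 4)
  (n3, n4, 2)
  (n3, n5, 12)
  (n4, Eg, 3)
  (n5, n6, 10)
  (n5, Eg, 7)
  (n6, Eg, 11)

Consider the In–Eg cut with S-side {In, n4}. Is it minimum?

No — its capacity is 21, but the minimum cut has capacity 18.

Given cut capacity: 12 + 4 + 2 + 3 = 21.
Augment In→n1→n4→Eg: bottleneck 3, flow now 3.
Augment In→n1→n5→Eg: bottleneck 7, flow now 10.
Augment In→n1→n6→Eg: bottleneck 2, flow now 12.
Augment In→n2→n5→n6→Eg: bottleneck 4, flow now 16.
Augment In→n3→n5→n6→Eg: bottleneck 2, flow now 18.
No augmenting path remains; maximum flow = 18.
In the residual graph, reachable from In: {In}.
Min-cut edges: In→n1 (12), In→n2 (4), In→n3 (2); capacity 12 + 4 + 2 = 18.
Cut capacity 21 exceeds the max flow 18, so it is not minimum.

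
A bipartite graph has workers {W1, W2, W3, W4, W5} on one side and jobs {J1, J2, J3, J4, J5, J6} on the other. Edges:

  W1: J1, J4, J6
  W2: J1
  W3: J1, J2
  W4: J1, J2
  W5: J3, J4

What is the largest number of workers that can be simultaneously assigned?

4

Unit-capacity flow: source→left, listed edges, right→sink; max matching = max flow.
Augmenting path W1→J1 (+1); matched 1.
Augmenting path W3→J2 (+1); matched 2.
Augmenting path W5→J3 (+1); matched 3.
Augmenting path W2→J1→W1→J4 (+1); matched 4.
No augmenting path remains; maximum matching = 4.
König certificate: {W1, W5, J1, J2} is a vertex cover of size 4 (every listed pair touches it), so no matching can be larger.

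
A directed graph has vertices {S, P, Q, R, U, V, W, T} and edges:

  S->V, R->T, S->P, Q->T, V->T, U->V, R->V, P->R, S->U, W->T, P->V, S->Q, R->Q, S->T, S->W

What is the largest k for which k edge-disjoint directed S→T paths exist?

Assign every edge capacity 1; by Menger, the answer equals the max flow.
Path S→T (+1); total 1.
Path S→Q→T (+1); total 2.
Path S→V→T (+1); total 3.
Path S→W→T (+1); total 4.
Path S→P→R→T (+1); total 5.
No residual S→T path; max flow = 5.
Certifying cut of size 5: {S→P, S→Q, S→T, S→W, V→T}.

5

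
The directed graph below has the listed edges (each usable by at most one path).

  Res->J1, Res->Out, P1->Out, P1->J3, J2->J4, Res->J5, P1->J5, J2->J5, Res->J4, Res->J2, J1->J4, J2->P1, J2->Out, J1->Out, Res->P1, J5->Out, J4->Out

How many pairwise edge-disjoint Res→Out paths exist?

6

Assign every edge capacity 1; by Menger, the answer equals the max flow.
Path Res→Out (+1); total 1.
Path Res→J2→Out (+1); total 2.
Path Res→J1→Out (+1); total 3.
Path Res→P1→Out (+1); total 4.
Path Res→J4→Out (+1); total 5.
Path Res→J5→Out (+1); total 6.
No residual Res→Out path; max flow = 6.
Certifying cut of size 6: {Res→J1, Res→J2, Res→J4, Res→J5, Res→Out, Res→P1}.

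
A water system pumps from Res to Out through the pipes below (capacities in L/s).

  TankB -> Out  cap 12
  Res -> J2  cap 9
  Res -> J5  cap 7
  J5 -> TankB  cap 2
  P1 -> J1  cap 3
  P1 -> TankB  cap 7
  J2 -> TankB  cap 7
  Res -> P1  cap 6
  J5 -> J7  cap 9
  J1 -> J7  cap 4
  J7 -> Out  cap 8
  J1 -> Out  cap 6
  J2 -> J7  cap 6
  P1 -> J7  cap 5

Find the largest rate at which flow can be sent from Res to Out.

Augment Res→J5→J7→Out: bottleneck 7, flow now 7.
Augment Res→J2→J7→Out: bottleneck 1, flow now 8.
Augment Res→J2→TankB→Out: bottleneck 7, flow now 15.
Augment Res→P1→J1→Out: bottleneck 3, flow now 18.
Augment Res→P1→TankB→Out: bottleneck 3, flow now 21.
Augment Res→J2→J7→J5→TankB→Out: bottleneck 1, flow now 22. (uses reverse residual edge)
No augmenting path remains; maximum flow = 22.
In the residual graph, reachable from Res: {Res}.
Min-cut edges: Res→J5 (7), Res→J2 (9), Res→P1 (6); capacity 7 + 9 + 6 = 22.
This cut is saturated, so no flow can exceed 22.

22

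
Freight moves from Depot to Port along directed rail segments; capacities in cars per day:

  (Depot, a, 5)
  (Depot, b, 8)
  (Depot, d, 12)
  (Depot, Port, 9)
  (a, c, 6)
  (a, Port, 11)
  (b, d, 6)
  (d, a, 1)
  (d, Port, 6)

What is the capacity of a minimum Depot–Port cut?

Augment Depot→Port: bottleneck 9, flow now 9.
Augment Depot→a→Port: bottleneck 5, flow now 14.
Augment Depot→d→Port: bottleneck 6, flow now 20.
Augment Depot→d→a→Port: bottleneck 1, flow now 21.
No augmenting path remains; maximum flow = 21.
By max-flow min-cut, the minimum cut capacity equals the max flow.
In the residual graph, reachable from Depot: {Depot, b, d}.
Min-cut edges: Depot→a (5), Depot→Port (9), d→a (1), d→Port (6); capacity 5 + 9 + 1 + 6 = 21.

21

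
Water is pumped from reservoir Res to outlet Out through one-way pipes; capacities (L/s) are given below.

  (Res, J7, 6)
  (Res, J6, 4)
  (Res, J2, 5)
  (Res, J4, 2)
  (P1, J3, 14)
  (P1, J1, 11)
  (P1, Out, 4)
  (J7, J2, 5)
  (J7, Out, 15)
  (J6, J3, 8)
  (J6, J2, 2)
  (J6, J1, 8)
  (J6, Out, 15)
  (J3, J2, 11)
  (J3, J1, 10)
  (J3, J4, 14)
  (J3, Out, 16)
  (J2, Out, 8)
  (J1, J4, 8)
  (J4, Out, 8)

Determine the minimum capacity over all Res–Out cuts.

17

Augment Res→J7→Out: bottleneck 6, flow now 6.
Augment Res→J6→Out: bottleneck 4, flow now 10.
Augment Res→J2→Out: bottleneck 5, flow now 15.
Augment Res→J4→Out: bottleneck 2, flow now 17.
No augmenting path remains; maximum flow = 17.
By max-flow min-cut, the minimum cut capacity equals the max flow.
In the residual graph, reachable from Res: {Res}.
Min-cut edges: Res→J7 (6), Res→J6 (4), Res→J2 (5), Res→J4 (2); capacity 6 + 4 + 5 + 2 = 17.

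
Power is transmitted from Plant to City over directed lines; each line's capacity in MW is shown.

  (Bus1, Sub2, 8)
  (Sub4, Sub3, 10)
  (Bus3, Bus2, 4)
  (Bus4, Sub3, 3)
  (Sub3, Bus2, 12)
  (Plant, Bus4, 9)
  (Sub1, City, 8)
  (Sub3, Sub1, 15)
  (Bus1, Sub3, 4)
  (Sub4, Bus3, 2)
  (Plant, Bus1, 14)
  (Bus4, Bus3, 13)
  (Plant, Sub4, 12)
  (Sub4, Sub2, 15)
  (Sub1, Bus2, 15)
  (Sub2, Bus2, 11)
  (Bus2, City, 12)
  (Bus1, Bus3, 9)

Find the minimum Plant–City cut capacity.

20

Augment Plant→Sub4→Bus3→Bus2→City: bottleneck 2, flow now 2.
Augment Plant→Sub4→Sub3→Sub1→City: bottleneck 8, flow now 10.
Augment Plant→Sub4→Sub3→Bus2→City: bottleneck 2, flow now 12.
Augment Plant→Bus4→Bus3→Bus2→City: bottleneck 2, flow now 14.
Augment Plant→Bus4→Sub3→Bus2→City: bottleneck 3, flow now 17.
Augment Plant→Bus1→Sub3→Bus2→City: bottleneck 3, flow now 20.
No augmenting path remains; maximum flow = 20.
By max-flow min-cut, the minimum cut capacity equals the max flow.
In the residual graph, reachable from Plant: {Plant, Sub4, Bus4, Bus1, Bus3, Sub3, Sub2, Sub1, Bus2}.
Min-cut edges: Sub1→City (8), Bus2→City (12); capacity 8 + 12 = 20.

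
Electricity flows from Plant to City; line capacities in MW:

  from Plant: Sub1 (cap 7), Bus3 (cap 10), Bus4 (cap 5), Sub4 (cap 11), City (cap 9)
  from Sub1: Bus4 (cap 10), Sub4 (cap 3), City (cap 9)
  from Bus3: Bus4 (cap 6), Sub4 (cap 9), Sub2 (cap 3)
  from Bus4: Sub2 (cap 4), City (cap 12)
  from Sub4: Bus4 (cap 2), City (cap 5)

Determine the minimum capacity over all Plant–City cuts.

Augment Plant→City: bottleneck 9, flow now 9.
Augment Plant→Sub1→City: bottleneck 7, flow now 16.
Augment Plant→Bus4→City: bottleneck 5, flow now 21.
Augment Plant→Sub4→City: bottleneck 5, flow now 26.
Augment Plant→Bus3→Bus4→City: bottleneck 6, flow now 32.
Augment Plant→Sub4→Bus4→City: bottleneck 1, flow now 33.
No augmenting path remains; maximum flow = 33.
By max-flow min-cut, the minimum cut capacity equals the max flow.
In the residual graph, reachable from Plant: {Plant, Bus3, Bus4, Sub4, Sub2}.
Min-cut edges: Plant→Sub1 (7), Plant→City (9), Bus4→City (12), Sub4→City (5); capacity 7 + 9 + 12 + 5 = 33.

33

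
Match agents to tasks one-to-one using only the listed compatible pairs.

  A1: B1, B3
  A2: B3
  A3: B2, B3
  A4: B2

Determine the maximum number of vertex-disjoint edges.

Unit-capacity flow: source→left, listed edges, right→sink; max matching = max flow.
Augmenting path A1→B1 (+1); matched 1.
Augmenting path A2→B3 (+1); matched 2.
Augmenting path A3→B2 (+1); matched 3.
No augmenting path remains; maximum matching = 3.
König certificate: {A1, B2, B3} is a vertex cover of size 3 (every listed pair touches it), so no matching can be larger.

3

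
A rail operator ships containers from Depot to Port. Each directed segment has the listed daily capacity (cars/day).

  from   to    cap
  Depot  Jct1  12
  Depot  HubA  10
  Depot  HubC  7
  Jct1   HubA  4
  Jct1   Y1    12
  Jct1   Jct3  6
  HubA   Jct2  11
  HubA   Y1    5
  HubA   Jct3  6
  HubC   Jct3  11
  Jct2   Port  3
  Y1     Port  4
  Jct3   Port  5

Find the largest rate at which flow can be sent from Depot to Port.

Augment Depot→Jct1→Y1→Port: bottleneck 4, flow now 4.
Augment Depot→Jct1→Jct3→Port: bottleneck 5, flow now 9.
Augment Depot→HubA→Jct2→Port: bottleneck 3, flow now 12.
No augmenting path remains; maximum flow = 12.
In the residual graph, reachable from Depot: {Depot, Jct1, HubA, HubC, Jct2, Y1, Jct3}.
Min-cut edges: Jct2→Port (3), Y1→Port (4), Jct3→Port (5); capacity 3 + 4 + 5 = 12.
This cut is saturated, so no flow can exceed 12.

12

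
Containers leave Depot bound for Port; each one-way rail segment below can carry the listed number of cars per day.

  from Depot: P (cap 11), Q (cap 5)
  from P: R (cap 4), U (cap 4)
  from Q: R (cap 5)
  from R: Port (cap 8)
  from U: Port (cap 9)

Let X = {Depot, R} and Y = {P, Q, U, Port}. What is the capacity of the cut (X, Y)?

Edges leaving {Depot, R}: Depot→P (11), Depot→Q (5), R→Port (8).
Cut capacity = 11 + 5 + 8 = 24.

24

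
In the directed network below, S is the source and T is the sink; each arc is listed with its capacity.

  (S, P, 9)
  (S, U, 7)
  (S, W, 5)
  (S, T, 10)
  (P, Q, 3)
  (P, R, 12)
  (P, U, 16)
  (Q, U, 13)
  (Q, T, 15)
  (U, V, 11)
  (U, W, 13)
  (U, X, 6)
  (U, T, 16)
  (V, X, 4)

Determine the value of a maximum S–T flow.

Augment S→T: bottleneck 10, flow now 10.
Augment S→U→T: bottleneck 7, flow now 17.
Augment S→P→Q→T: bottleneck 3, flow now 20.
Augment S→P→U→T: bottleneck 6, flow now 26.
No augmenting path remains; maximum flow = 26.
In the residual graph, reachable from S: {S, W}.
Min-cut edges: S→P (9), S→U (7), S→T (10); capacity 9 + 7 + 10 = 26.
This cut is saturated, so no flow can exceed 26.

26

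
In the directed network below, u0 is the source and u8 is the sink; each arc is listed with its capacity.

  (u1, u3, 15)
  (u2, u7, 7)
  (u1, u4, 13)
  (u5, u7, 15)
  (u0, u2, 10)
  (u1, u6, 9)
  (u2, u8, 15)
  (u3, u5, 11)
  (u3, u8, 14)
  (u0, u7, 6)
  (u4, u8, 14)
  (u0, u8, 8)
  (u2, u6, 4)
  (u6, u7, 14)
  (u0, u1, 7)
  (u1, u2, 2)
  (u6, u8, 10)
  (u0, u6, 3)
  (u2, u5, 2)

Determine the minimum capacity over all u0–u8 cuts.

28

Augment u0→u8: bottleneck 8, flow now 8.
Augment u0→u2→u8: bottleneck 10, flow now 18.
Augment u0→u6→u8: bottleneck 3, flow now 21.
Augment u0→u1→u2→u8: bottleneck 2, flow now 23.
Augment u0→u1→u3→u8: bottleneck 5, flow now 28.
No augmenting path remains; maximum flow = 28.
By max-flow min-cut, the minimum cut capacity equals the max flow.
In the residual graph, reachable from u0: {u0, u7}.
Min-cut edges: u0→u1 (7), u0→u2 (10), u0→u6 (3), u0→u8 (8); capacity 7 + 10 + 3 + 8 = 28.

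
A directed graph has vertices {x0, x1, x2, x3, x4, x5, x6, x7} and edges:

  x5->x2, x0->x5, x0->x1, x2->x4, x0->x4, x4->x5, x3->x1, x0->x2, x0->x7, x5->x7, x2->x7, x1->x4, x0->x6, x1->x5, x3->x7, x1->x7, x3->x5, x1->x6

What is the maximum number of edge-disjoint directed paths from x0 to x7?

Assign every edge capacity 1; by Menger, the answer equals the max flow.
Path x0→x7 (+1); total 1.
Path x0→x1→x7 (+1); total 2.
Path x0→x2→x7 (+1); total 3.
Path x0→x5→x7 (+1); total 4.
No residual x0→x7 path; max flow = 4.
Certifying cut of size 4: {x0→x1, x0→x7, x2→x7, x5→x7}.

4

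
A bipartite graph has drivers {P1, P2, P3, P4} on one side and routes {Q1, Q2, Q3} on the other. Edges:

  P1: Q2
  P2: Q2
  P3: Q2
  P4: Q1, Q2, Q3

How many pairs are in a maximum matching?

2

Unit-capacity flow: source→left, listed edges, right→sink; max matching = max flow.
Augmenting path P1→Q2 (+1); matched 1.
Augmenting path P4→Q1 (+1); matched 2.
No augmenting path remains; maximum matching = 2.
König certificate: {P4, Q2} is a vertex cover of size 2 (every listed pair touches it), so no matching can be larger.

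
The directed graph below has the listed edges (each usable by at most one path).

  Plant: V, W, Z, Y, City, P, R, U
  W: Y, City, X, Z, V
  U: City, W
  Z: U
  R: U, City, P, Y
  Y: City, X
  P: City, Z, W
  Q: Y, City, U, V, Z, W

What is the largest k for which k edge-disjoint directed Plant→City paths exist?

6

Assign every edge capacity 1; by Menger, the answer equals the max flow.
Path Plant→City (+1); total 1.
Path Plant→P→City (+1); total 2.
Path Plant→R→City (+1); total 3.
Path Plant→U→City (+1); total 4.
Path Plant→W→City (+1); total 5.
Path Plant→Y→City (+1); total 6.
No residual Plant→City path; max flow = 6.
Certifying cut of size 6: {Plant→City, Plant→P, Plant→R, U→City, W→City, Y→City}.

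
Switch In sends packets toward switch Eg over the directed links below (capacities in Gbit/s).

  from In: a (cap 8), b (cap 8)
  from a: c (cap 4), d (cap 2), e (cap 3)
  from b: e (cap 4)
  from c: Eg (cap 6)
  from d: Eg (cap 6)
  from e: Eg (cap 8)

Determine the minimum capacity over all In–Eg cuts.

Augment In→a→c→Eg: bottleneck 4, flow now 4.
Augment In→a→d→Eg: bottleneck 2, flow now 6.
Augment In→a→e→Eg: bottleneck 2, flow now 8.
Augment In→b→e→Eg: bottleneck 4, flow now 12.
No augmenting path remains; maximum flow = 12.
By max-flow min-cut, the minimum cut capacity equals the max flow.
In the residual graph, reachable from In: {In, b}.
Min-cut edges: In→a (8), b→e (4); capacity 8 + 4 = 12.

12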